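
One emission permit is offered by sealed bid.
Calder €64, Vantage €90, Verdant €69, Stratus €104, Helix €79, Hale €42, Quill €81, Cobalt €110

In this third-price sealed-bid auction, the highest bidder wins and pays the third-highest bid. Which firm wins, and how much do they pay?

Bids in order: 110 (Cobalt) > 104 (Stratus) > 90 (Vantage) > 81 (Quill) > 79 (Helix) > 69 (Verdant) > …
Cobalt is highest; pays the third-highest bid, €90.

Cobalt pays €90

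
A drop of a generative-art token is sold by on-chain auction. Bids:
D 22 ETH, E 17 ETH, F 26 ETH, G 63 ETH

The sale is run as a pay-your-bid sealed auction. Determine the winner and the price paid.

Pay-your-bid sealed auction: the highest bidder wins and pays their own bid.
Bids ranked: 63 (G) > 26 (F) > 22 (D) > 17 (E)
G has the highest bid and pays exactly that: 63 ETH.

G pays 63 ETH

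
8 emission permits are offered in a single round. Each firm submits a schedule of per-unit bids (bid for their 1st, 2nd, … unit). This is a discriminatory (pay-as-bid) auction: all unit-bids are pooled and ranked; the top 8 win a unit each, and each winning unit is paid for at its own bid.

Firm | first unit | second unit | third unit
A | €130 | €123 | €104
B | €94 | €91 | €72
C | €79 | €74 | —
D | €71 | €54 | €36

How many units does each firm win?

A 3, B 3, C 2

Merging the schedules and taking the best 8: 130 (A-1), 123 (A-2), 104 (A-3), 94 (B-1), 91 (B-2), 79 (C-1), 74 (C-2), 72 (B-3)
Next rejected bid: €71 (not a price — pay-as-bid).
Allocation: A 3, B 3, C 2.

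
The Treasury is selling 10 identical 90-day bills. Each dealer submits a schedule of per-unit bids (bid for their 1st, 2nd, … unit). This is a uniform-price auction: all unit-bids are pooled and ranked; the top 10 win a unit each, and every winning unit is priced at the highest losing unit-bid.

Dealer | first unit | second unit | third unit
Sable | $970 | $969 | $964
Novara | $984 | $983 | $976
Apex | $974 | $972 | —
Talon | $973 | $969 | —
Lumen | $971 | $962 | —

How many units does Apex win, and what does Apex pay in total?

Apex: 2 units, pays $1,928

All unit-bids, highest first — top 10: 984 (Novara-1), 983 (Novara-2), 976 (Novara-3), 974 (Apex-1), 973 (Talon-1), 972 (Apex-2), 971 (Lumen-1), 970 (Sable-1), 969 (Sable-2), 969 (Talon-2)
Highest rejected unit-bid = $964.
Apex wins 2 unit(s) at $964 each.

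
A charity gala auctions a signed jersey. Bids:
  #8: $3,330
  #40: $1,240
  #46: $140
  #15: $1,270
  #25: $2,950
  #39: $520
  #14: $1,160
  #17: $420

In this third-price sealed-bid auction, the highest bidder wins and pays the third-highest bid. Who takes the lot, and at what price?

#8 pays $1,270

Bids ranked: 3,330 (#8) > 2,950 (#25) > 1,270 (#15) > 1,240 (#40) > 1,160 (#14) > 520 (#39) > …
#8 wins; payment is bid #3 in the ranking = $1,270.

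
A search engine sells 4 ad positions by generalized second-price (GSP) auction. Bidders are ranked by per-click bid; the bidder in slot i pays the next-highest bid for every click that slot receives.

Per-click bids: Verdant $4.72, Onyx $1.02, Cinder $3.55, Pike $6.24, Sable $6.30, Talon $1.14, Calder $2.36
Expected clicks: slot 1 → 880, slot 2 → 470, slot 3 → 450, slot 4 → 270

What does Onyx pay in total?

Onyx pays $0.00

Per-click bids in order: $6.30 (Sable) > $6.24 (Pike) > $4.72 (Verdant) > $3.55 (Cinder) > $2.36 (Calder) > …
Onyx ranks below slot 4 → no slot, pays nothing.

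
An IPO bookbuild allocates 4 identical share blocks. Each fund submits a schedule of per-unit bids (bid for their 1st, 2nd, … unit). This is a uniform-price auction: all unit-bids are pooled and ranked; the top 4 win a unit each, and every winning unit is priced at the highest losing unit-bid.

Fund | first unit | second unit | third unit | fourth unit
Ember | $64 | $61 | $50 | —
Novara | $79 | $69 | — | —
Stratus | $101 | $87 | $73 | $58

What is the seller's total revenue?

All unit-bids, highest first — top 4: 101 (Stratus-1), 87 (Stratus-2), 79 (Novara-1), 73 (Stratus-3)
The (k+1)-th unit-bid is $69.
Allocation: Novara 1, Stratus 3. Every unit priced at $69.
Revenue = 4 × 69 = $276.

Total revenue: $276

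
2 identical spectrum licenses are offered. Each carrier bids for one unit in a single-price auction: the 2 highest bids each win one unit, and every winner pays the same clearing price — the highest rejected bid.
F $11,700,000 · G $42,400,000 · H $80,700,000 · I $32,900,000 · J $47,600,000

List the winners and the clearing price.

Ordering the bids: 80,700,000 (H), 47,600,000 (J), 42,400,000 (G), 32,900,000 (I), …
Winners (2 units): H, J.
Highest unsuccessful bid: $42,400,000 → clearing price.

H, J; each pays $42,400,000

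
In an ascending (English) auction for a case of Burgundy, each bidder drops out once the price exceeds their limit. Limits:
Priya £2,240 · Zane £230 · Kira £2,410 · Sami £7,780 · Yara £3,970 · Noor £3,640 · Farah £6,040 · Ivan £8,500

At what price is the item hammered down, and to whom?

Sorting limits: 8,500 (Ivan) > 7,780 (Sami) > 6,040 (Farah) > 3,970 (Yara) > 3,640 (Noor) > 2,410 (Kira) > …
Bidding ends when Sami exits at £7,780; Ivan takes it.

Ivan wins at £7,780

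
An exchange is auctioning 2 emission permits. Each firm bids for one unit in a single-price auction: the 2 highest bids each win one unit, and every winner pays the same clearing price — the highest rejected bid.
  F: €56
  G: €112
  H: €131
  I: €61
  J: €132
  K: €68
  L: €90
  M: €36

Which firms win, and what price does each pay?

J, H; each pays €112

Ordering the bids: 132 (J), 131 (H), 112 (G), 90 (L), …
Top 2: J, H.
First losing bid is G's €112, which sets the uniform price.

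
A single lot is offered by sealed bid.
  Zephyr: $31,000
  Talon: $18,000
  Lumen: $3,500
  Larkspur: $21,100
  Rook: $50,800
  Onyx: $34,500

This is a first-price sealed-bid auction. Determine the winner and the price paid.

Rook pays $50,800

Bids in order: 50,800 (Rook) > 34,500 (Onyx) > 31,000 (Zephyr) > 21,100 (Larkspur) > 18,000 (Talon) > 3,500 (Lumen)
First-price: Rook pays what they bid, $50,800.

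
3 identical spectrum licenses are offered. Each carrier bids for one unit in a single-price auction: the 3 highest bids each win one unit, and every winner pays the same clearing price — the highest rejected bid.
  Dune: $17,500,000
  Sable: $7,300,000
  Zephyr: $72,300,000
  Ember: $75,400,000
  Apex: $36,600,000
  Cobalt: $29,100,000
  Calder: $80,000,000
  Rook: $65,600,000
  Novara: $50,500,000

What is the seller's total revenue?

Sorting: 80,000,000 (Calder), 75,400,000 (Ember), 72,300,000 (Zephyr), 65,600,000 (Rook), 50,500,000 (Novara), …
Top 3: Calder, Ember, Zephyr.
Highest unsuccessful bid: $65,600,000 → clearing price.
Total revenue = 3 × $65,600,000 = $196,800,000.

Total revenue: $196,800,000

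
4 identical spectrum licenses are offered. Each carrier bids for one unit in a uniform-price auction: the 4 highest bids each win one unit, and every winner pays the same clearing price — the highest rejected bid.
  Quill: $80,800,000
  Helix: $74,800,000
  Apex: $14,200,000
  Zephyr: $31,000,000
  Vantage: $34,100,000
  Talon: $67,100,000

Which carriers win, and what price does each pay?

Quill, Helix, Talon, Vantage; each pays $31,000,000

Ordering the bids: 80,800,000 (Quill), 74,800,000 (Helix), 67,100,000 (Talon), 34,100,000 (Vantage), 31,000,000 (Zephyr), 14,200,000 (Apex)
Top 4: Quill, Helix, Talon, Vantage.
Clearing price = highest rejected bid = $31,000,000.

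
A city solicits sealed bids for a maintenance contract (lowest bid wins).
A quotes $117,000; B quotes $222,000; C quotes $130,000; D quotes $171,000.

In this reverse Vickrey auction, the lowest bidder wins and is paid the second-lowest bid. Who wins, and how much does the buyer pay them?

Sorting bids: 117,000 (A) < 130,000 (C) < 171,000 (D) < 222,000 (B)
A is lowest; is paid the second-lowest bid, $130,000.

A is paid $130,000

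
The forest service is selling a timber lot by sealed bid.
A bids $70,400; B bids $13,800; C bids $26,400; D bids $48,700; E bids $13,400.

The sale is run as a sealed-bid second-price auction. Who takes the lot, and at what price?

Bids ranked: 70,400 (A) > 48,700 (D) > 26,400 (C) > 13,800 (B) > 13,400 (E)
Second-price: A pays D's bid of $48,700.

A pays $48,700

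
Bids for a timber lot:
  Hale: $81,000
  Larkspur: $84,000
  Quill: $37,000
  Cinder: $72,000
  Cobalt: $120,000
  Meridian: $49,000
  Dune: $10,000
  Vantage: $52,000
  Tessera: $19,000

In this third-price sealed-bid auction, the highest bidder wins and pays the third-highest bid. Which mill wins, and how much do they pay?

Cobalt pays $81,000

Rule: the highest bidder wins and pays the third-highest bid.
Bids in order: 120,000 (Cobalt) > 84,000 (Larkspur) > 81,000 (Hale) > 72,000 (Cinder) > 52,000 (Vantage) > 49,000 (Meridian) > …
Cobalt wins; payment is bid #3 in the ranking = $81,000.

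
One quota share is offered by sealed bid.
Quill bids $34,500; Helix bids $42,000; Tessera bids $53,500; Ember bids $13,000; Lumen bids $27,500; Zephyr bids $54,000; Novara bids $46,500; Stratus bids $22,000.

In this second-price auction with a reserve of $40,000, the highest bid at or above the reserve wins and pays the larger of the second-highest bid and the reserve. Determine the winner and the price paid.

Rule: the highest bid at or above the reserve wins and pays the larger of the second-highest bid and the reserve.
Bids ranked: 54,000 (Zephyr) > 53,500 (Tessera) > 46,500 (Novara) > 42,000 (Helix) > 34,500 (Quill) > 27,500 (Lumen) > …
Highest eligible bid: Zephyr at $54,000.
max(second-highest $53,500, reserve $40,000) = $53,500; the reserve does not bind.

Zephyr pays $53,500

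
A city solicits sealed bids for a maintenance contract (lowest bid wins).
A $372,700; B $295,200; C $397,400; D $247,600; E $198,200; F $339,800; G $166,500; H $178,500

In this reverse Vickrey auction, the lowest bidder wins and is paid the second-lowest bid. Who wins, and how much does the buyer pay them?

Rule: the lowest bidder wins and is paid the second-lowest bid.
Bids in order: 166,500 (G) < 178,500 (H) < 198,200 (E) < 247,600 (D) < 295,200 (B) < 339,800 (F) < …
G is lowest; is paid the second-lowest bid, $178,500.

G is paid $178,500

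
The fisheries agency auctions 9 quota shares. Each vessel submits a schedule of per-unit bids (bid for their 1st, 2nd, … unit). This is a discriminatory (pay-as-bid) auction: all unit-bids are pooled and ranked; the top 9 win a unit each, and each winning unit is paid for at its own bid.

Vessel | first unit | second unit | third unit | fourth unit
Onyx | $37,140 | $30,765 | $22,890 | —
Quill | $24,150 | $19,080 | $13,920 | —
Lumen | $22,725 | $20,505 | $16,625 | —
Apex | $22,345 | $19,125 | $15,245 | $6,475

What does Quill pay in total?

Quill pays $43,230

Merging the schedules and taking the best 9: 37,140 (Onyx-1), 30,765 (Onyx-2), 24,150 (Quill-1), 22,890 (Onyx-3), 22,725 (Lumen-1), 22,345 (Apex-1), 20,505 (Lumen-2), 19,125 (Apex-2), 19,080 (Quill-2)
Next rejected bid: $16,625 (not a price — pay-as-bid).
Quill's winning unit-bids: 24,150 + 19,080 = $43,230.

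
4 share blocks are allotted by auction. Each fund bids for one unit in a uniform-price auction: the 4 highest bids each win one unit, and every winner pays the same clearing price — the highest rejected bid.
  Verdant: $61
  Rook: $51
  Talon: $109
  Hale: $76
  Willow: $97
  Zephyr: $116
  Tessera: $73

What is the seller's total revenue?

Bids ranked high→low: 116 (Zephyr), 109 (Talon), 97 (Willow), 76 (Hale), 73 (Tessera), 61 (Verdant), …
Winners (4 units): Zephyr, Talon, Willow, Hale.
Highest unsuccessful bid: $73 → clearing price.
Total revenue = 4 × $73 = $292.

Total revenue: $292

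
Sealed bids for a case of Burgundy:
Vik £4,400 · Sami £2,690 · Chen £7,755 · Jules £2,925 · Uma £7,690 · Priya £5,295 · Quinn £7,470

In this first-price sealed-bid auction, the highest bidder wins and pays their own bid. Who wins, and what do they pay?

Chen pays £7,755

Sorting bids: 7,755 (Chen) > 7,690 (Uma) > 7,470 (Quinn) > 5,295 (Priya) > 4,400 (Vik) > 2,925 (Jules) > …
First-price: Chen pays what they bid, £7,755.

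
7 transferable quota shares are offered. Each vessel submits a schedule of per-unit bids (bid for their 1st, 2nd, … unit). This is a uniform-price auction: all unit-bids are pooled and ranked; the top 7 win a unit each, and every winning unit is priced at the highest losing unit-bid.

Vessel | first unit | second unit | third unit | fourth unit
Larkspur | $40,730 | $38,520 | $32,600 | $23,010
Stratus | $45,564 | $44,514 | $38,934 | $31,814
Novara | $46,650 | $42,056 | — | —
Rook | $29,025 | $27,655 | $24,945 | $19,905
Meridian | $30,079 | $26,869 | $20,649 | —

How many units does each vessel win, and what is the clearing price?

All unit-bids, highest first — top 7: 46,650 (Novara-1), 45,564 (Stratus-1), 44,514 (Stratus-2), 42,056 (Novara-2), 40,730 (Larkspur-1), 38,934 (Stratus-3), 38,520 (Larkspur-2)
Highest rejected unit-bid = $32,600.
Allocation: Larkspur 2, Novara 2, Stratus 3.

Larkspur 2, Novara 2, Stratus 3; clearing price $32,600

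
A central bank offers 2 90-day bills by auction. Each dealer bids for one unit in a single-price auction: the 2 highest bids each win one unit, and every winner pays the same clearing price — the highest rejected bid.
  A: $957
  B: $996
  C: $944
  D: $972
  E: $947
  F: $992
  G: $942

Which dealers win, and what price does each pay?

Sorting: 996 (B), 992 (F), 972 (D), 957 (A), …
The 2 highest are B, F.
Clearing price = highest rejected bid = $972.

B, F; each pays $972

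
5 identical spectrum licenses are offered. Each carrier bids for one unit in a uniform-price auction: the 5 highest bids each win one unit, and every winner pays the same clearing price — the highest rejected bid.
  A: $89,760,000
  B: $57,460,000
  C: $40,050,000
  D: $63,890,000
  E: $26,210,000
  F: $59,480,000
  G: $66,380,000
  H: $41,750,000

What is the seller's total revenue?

Bids ranked high→low: 89,760,000 (A), 66,380,000 (G), 63,890,000 (D), 59,480,000 (F), 57,460,000 (B), 41,750,000 (H), 40,050,000 (C), …
The 5 highest are A, G, D, F, B.
Clearing price = highest rejected bid = $41,750,000.
Total revenue = 5 × $41,750,000 = $208,750,000.

Total revenue: $208,750,000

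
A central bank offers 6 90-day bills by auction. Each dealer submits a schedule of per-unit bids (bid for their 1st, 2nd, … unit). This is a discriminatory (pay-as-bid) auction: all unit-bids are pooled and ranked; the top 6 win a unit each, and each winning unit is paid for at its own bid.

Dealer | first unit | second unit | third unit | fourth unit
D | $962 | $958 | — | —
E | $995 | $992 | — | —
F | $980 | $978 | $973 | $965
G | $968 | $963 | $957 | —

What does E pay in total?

All unit-bids, highest first — top 6: 995 (E-1), 992 (E-2), 980 (F-1), 978 (F-2), 973 (F-3), 968 (G-1)
Next rejected bid: $965 (not a price — pay-as-bid).
E's winning unit-bids: 995 + 992 = $1,987.

E pays $1,987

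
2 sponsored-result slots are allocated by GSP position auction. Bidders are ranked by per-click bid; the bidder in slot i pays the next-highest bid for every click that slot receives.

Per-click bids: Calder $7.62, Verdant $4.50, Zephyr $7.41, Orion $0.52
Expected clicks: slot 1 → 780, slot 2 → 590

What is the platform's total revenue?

Total revenue: $8434.80

Ranked by bid: $7.62 (Calder) > $7.41 (Zephyr) > $4.50 (Verdant) > …
Slot 1: Calder pays $7.41 × 780 = $5779.80
Slot 2: Zephyr pays $4.50 × 590 = $2655.00
Total = $8434.80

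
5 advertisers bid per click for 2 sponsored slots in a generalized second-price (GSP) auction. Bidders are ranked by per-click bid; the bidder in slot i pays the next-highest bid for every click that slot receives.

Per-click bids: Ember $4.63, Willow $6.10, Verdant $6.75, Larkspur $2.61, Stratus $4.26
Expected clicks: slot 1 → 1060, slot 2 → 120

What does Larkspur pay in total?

Sorting advertisers: $6.75 (Verdant) > $6.10 (Willow) > $4.63 (Ember) > …
Larkspur ranks below slot 2 → no slot, pays nothing.

Larkspur pays $0.00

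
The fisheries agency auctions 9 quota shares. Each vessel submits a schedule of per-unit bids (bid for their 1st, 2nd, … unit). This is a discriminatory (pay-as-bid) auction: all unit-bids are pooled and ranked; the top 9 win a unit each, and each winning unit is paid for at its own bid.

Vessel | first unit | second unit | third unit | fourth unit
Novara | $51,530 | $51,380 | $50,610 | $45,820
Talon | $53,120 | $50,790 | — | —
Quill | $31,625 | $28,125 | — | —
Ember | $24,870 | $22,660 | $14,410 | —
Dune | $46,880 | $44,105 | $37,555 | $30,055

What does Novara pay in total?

Merging the schedules and taking the best 9: 53,120 (Talon-1), 51,530 (Novara-1), 51,380 (Novara-2), 50,790 (Talon-2), 50,610 (Novara-3), 46,880 (Dune-1), 45,820 (Novara-4), 44,105 (Dune-2), 37,555 (Dune-3)
Next rejected bid: $31,625 (not a price — pay-as-bid).
Novara's winning unit-bids: 51,530 + 51,380 + 50,610 + 45,820 = $199,340.

Novara pays $199,340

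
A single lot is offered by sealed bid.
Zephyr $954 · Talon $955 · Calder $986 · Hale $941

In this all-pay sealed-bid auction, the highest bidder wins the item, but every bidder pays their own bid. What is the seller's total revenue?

Total revenue: $3,836

Bids ranked: 986 (Calder) > 955 (Talon) > 954 (Zephyr) > 941 (Hale)
Every bidder forfeits their bid regardless of winning.
Revenue = 954 + 955 + 986 + 941 = $3,836.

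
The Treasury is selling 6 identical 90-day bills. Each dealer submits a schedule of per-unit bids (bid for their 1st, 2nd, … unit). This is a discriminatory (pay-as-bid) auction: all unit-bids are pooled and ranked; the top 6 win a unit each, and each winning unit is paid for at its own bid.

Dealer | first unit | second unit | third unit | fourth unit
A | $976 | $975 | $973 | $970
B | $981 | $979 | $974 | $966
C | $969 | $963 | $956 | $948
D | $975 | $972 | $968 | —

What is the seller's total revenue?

Total revenue: $5,860

All unit-bids, highest first — top 6: 981 (B-1), 979 (B-2), 976 (A-1), 975 (A-2), 975 (D-1), 974 (B-3)
Next rejected bid: $973 (not a price — pay-as-bid).
Each winning unit pays its own bid.
Revenue = 981 + 979 + 976 + 975 + 975 + 974 = $5,860.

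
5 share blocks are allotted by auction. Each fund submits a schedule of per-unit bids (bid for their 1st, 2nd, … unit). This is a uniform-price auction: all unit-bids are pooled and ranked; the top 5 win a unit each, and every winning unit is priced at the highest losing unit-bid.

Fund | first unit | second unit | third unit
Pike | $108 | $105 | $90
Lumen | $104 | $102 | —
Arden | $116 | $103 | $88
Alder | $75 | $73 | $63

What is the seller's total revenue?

All unit-bids, highest first — top 5: 116 (Arden-1), 108 (Pike-1), 105 (Pike-2), 104 (Lumen-1), 103 (Arden-2)
Highest rejected unit-bid = $102.
Allocation: Arden 2, Lumen 1, Pike 2. Every unit priced at $102.
Revenue = 5 × 102 = $510.

Total revenue: $510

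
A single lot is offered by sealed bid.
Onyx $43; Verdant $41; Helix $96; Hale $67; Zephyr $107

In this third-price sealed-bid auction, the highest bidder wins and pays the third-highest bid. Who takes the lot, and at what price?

Third-price sealed-bid auction: the highest bidder wins and pays the third-highest bid.
Sorting bids: 107 (Zephyr) > 96 (Helix) > 67 (Hale) > 43 (Onyx) > 41 (Verdant)
Zephyr is highest; pays the third-highest bid, $67.

Zephyr pays $67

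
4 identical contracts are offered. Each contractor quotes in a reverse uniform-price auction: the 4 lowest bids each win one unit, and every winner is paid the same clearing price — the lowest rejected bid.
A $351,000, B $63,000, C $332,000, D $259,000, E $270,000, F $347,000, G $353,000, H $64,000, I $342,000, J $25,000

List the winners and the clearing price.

Bids ranked low→high: 25,000 (J), 63,000 (B), 64,000 (H), 259,000 (D), 270,000 (E), 332,000 (C), …
The 4 lowest are J, B, H, D.
First losing bid is E's $270,000, which sets the uniform price.

J, B, H, D; each is paid $270,000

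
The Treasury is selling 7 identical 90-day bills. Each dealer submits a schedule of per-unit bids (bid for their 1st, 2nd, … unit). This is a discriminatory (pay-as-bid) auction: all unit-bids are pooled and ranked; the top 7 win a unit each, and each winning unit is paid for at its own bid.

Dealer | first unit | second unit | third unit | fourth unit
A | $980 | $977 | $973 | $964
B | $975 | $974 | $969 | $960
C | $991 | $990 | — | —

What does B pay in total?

B pays $1,949

All unit-bids, highest first — top 7: 991 (C-1), 990 (C-2), 980 (A-1), 977 (A-2), 975 (B-1), 974 (B-2), 973 (A-3)
Next rejected bid: $969 (not a price — pay-as-bid).
B's winning unit-bids: 975 + 974 = $1,949.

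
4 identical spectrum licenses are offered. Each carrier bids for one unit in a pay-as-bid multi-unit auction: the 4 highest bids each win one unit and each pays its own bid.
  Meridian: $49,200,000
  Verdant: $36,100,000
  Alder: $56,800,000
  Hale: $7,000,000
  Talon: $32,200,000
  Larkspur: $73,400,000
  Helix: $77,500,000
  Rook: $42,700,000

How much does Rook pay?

Bids ranked high→low: 77,500,000 (Helix), 73,400,000 (Larkspur), 56,800,000 (Alder), 49,200,000 (Meridian), 42,700,000 (Rook), 36,100,000 (Verdant), …
Winners (4 units): Helix, Larkspur, Alder, Meridian.
Rook does not win → $0.

Rook pays $0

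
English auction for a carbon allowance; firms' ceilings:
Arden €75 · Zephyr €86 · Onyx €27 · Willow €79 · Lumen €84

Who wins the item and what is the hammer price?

Open ascending-bid auction: the price rises until one bidder remains; the winner pays the price at which the last rival dropped out.
Sorting limits: 86 (Zephyr) > 84 (Lumen) > 79 (Willow) > 75 (Arden) > 27 (Onyx)
Once the price passes €84, only Zephyr is left; the hammer falls at Lumen's limit of €84.

Zephyr wins at €84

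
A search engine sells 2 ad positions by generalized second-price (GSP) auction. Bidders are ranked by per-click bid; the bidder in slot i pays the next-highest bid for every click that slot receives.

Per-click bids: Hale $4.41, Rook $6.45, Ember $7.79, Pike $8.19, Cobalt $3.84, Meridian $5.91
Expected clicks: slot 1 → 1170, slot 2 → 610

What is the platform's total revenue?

Ranked by bid: $8.19 (Pike) > $7.79 (Ember) > $6.45 (Rook) > …
Slot 1: Pike pays $7.79 × 1170 = $9114.30
Slot 2: Ember pays $6.45 × 610 = $3934.50
Total = $13048.80

Total revenue: $13048.80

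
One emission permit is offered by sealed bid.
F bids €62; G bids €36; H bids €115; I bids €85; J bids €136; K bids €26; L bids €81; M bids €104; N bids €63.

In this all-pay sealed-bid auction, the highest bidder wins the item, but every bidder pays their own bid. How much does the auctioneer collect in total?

Total revenue: €708

Rule: the highest bidder wins the item, but every bidder pays their own bid.
Bids ranked: 136 (J) > 115 (H) > 104 (M) > 85 (I) > 81 (L) > 63 (N) > …
J wins with the top bid; all bids are sunk regardless.
Every bidder forfeits their bid regardless of winning.
Revenue = 62 + 36 + 115 + 85 + 136 + 26 + 81 + 104 + 63 = €708.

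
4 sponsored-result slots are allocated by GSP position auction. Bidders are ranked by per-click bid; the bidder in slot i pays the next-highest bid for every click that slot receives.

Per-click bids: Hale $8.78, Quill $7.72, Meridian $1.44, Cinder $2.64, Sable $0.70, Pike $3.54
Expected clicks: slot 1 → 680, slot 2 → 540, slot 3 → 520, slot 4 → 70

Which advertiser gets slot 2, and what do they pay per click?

Quill; $3.54 per click

Sorting advertisers: $8.78 (Hale) > $7.72 (Quill) > $3.54 (Pike) > $2.64 (Cinder) > $1.44 (Meridian) > …
Slot 2 goes to the second-ranked bidder, Quill, who pays the next bid down: $3.54/click.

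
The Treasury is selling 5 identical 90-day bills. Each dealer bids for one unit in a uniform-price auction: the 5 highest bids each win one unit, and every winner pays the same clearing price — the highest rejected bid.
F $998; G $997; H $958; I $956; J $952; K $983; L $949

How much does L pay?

L pays $0

Sorting: 998 (F), 997 (G), 983 (K), 958 (H), 956 (I), 952 (J), 949 (L)
Winners (5 units): F, G, K, H, I.
First losing bid is J's $952, which sets the uniform price.
L does not win → pays $0.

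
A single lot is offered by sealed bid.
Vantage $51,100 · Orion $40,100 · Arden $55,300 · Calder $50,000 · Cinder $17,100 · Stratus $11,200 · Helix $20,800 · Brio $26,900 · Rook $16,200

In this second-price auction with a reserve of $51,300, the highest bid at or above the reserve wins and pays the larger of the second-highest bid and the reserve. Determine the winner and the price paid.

Arden pays $51,300

Bids in order: 55,300 (Arden) > 51,100 (Vantage) > 50,000 (Calder) > 40,100 (Orion) > 26,900 (Brio) > 20,800 (Helix) > …
Highest eligible bid: Arden at $55,300.
max(second-highest $51,100, reserve $51,300) = $51,300.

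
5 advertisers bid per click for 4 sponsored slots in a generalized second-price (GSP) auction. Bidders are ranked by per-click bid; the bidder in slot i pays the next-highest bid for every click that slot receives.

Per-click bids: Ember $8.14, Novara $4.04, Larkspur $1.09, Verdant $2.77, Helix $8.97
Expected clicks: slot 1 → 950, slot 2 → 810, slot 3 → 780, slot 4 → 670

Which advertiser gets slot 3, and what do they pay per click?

Sorting advertisers: $8.97 (Helix) > $8.14 (Ember) > $4.04 (Novara) > $2.77 (Verdant) > $1.09 (Larkspur)
Slot 3 goes to the third-ranked bidder, Novara, who pays the next bid down: $2.77/click.

Novara; $2.77 per click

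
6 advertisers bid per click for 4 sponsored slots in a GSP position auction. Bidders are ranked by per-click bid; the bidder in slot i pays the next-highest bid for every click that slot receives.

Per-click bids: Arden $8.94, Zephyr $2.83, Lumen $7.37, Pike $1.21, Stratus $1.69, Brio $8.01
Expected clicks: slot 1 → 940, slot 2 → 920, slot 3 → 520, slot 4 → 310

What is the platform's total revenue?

Total revenue: $16305.30

Per-click bids in order: $8.94 (Arden) > $8.01 (Brio) > $7.37 (Lumen) > $2.83 (Zephyr) > $1.69 (Stratus) > …
Slot 1: Arden pays $8.01 × 940 = $7529.40
Slot 2: Brio pays $7.37 × 920 = $6780.40
Slot 3: Lumen pays $2.83 × 520 = $1471.60
Slot 4: Zephyr pays $1.69 × 310 = $523.90
Total = $16305.30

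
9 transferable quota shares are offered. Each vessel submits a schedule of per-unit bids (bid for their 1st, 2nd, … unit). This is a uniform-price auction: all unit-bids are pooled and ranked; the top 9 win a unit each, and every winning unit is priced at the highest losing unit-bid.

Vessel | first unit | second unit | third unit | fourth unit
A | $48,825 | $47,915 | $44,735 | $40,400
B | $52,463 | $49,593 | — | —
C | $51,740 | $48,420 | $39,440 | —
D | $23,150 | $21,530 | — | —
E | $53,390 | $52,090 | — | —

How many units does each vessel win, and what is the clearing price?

A 3, B 2, C 2, E 2; clearing price $40,400

Pooled unit-bids ranked (top 9): 53,390 (E-1), 52,463 (B-1), 52,090 (E-2), 51,740 (C-1), 49,593 (B-2), 48,825 (A-1), 48,420 (C-2), 47,915 (A-2), 44,735 (A-3)
Highest rejected unit-bid = $40,400.
Allocation: A 3, B 2, C 2, E 2.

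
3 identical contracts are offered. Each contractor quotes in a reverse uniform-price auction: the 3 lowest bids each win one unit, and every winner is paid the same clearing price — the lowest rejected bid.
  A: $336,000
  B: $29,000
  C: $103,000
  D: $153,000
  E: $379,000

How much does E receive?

E is paid $0

Bids ranked low→high: 29,000 (B), 103,000 (C), 153,000 (D), 336,000 (A), 379,000 (E)
The 3 lowest are B, C, D.
First losing bid is A's $336,000, which sets the uniform price.
E does not win → is paid $0.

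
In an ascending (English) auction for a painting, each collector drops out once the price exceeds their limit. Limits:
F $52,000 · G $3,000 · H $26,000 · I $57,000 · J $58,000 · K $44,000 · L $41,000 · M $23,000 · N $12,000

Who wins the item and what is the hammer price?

J wins at $57,000

Limits ranked: 58,000 (J) > 57,000 (I) > 52,000 (F) > 44,000 (K) > 41,000 (L) > 26,000 (H) > …
I is the last rival to drop out, at $57,000; J remains and wins at that price.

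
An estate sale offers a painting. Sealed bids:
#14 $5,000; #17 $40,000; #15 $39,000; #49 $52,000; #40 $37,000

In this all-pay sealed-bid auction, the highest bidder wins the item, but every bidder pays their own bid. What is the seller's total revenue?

Bids in order: 52,000 (#49) > 40,000 (#17) > 39,000 (#15) > 37,000 (#40) > 5,000 (#14)
Every bidder forfeits their bid regardless of winning.
Revenue = 5,000 + 40,000 + 39,000 + 52,000 + 37,000 = $173,000.

Total revenue: $173,000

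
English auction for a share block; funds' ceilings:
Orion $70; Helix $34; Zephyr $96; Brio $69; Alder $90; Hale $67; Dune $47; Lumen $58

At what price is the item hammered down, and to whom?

Limits in order: 96 (Zephyr) > 90 (Alder) > 70 (Orion) > 69 (Brio) > 67 (Hale) > 58 (Lumen) > …
Alder is the last rival to drop out, at $90; Zephyr remains and wins at that price.

Zephyr wins at $90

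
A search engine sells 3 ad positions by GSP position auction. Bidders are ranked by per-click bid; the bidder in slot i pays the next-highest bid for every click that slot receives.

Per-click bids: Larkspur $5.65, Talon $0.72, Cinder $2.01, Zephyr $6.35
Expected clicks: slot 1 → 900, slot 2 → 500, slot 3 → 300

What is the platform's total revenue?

Per-click bids in order: $6.35 (Zephyr) > $5.65 (Larkspur) > $2.01 (Cinder) > $0.72 (Talon)
Slot 1: Zephyr pays $5.65 × 900 = $5085.00
Slot 2: Larkspur pays $2.01 × 500 = $1005.00
Slot 3: Cinder pays $0.72 × 300 = $216.00
Total = $6306.00

Total revenue: $6306.00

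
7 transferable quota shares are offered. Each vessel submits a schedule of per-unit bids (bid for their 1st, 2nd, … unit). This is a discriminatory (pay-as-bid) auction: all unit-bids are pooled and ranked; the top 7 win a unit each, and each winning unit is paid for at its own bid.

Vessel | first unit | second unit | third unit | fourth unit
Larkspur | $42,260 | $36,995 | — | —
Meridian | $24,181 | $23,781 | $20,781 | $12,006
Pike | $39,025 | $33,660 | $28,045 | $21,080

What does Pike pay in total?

Pike pays $100,730

All unit-bids, highest first — top 7: 42,260 (Larkspur-1), 39,025 (Pike-1), 36,995 (Larkspur-2), 33,660 (Pike-2), 28,045 (Pike-3), 24,181 (Meridian-1), 23,781 (Meridian-2)
Next rejected bid: $21,080 (not a price — pay-as-bid).
Pike's winning unit-bids: 39,025 + 33,660 + 28,045 = $100,730.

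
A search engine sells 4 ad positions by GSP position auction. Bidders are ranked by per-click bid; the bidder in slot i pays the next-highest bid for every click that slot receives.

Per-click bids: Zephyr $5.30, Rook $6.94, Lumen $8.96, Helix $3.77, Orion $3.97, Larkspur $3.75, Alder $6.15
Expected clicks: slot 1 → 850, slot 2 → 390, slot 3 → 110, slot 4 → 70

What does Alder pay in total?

Sorting advertisers: $8.96 (Lumen) > $6.94 (Rook) > $6.15 (Alder) > $5.30 (Zephyr) > $3.97 (Orion) > …
Alder holds slot 3 → pays next bid $5.30 × 110 clicks = $583.00.

Alder pays $583.00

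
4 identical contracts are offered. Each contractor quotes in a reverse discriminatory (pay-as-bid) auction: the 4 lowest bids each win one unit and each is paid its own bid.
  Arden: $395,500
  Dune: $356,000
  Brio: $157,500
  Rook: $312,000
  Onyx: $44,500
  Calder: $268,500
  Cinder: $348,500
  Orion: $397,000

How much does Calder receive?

Sorting: 44,500 (Onyx), 157,500 (Brio), 268,500 (Calder), 312,000 (Rook), 348,500 (Cinder), 356,000 (Dune), …
The 4 lowest are Onyx, Brio, Calder, Rook.
Calder wins → own bid $268,500.

Calder is paid $268,500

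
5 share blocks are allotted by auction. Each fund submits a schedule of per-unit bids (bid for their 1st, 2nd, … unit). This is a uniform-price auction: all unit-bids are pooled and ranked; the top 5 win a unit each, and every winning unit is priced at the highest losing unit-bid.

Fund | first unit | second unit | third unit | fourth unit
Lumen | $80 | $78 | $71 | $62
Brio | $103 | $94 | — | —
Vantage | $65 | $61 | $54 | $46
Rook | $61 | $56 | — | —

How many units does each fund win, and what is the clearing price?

Brio 2, Lumen 3; clearing price $65

Pooled unit-bids ranked (top 5): 103 (Brio-1), 94 (Brio-2), 80 (Lumen-1), 78 (Lumen-2), 71 (Lumen-3)
The (k+1)-th unit-bid is $65.
Allocation: Brio 2, Lumen 3.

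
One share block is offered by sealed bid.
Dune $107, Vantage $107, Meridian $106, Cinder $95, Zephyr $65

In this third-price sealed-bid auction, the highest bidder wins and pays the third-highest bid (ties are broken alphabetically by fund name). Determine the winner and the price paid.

Dune pays $106

Rule: the highest bidder wins and pays the third-highest bid.
Bids in order: 107 (Dune) > 107 (Vantage) > 106 (Meridian) > 95 (Cinder) > 65 (Zephyr)
Tie at $107 → Dune wins by tie-break.
Dune wins; payment is bid #3 in the ranking = $106.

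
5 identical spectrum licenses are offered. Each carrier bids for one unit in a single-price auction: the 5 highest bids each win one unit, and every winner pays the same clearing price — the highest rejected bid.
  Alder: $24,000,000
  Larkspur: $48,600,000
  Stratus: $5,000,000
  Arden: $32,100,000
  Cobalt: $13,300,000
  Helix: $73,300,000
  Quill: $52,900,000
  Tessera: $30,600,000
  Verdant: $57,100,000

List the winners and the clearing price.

Helix, Verdant, Quill, Larkspur, Arden; each pays $30,600,000

Bids ranked high→low: 73,300,000 (Helix), 57,100,000 (Verdant), 52,900,000 (Quill), 48,600,000 (Larkspur), 32,100,000 (Arden), 30,600,000 (Tessera), 24,000,000 (Alder), …
The 5 highest are Helix, Verdant, Quill, Larkspur, Arden.
Highest unsuccessful bid: $30,600,000 → clearing price.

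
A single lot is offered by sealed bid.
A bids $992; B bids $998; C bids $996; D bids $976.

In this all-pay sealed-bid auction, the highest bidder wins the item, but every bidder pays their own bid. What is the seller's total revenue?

Sorting bids: 998 (B) > 996 (C) > 992 (A) > 976 (D)
B wins with the top bid; all bids are sunk regardless.
Every bidder forfeits their bid regardless of winning.
Revenue = 992 + 998 + 996 + 976 = $3,962.

Total revenue: $3,962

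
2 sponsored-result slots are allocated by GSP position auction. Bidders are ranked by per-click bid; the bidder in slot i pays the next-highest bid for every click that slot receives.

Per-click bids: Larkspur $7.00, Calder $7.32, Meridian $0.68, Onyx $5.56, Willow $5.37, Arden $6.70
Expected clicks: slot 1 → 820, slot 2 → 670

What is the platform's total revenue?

Per-click bids in order: $7.32 (Calder) > $7.00 (Larkspur) > $6.70 (Arden) > …
Slot 1: Calder pays $7.00 × 820 = $5740.00
Slot 2: Larkspur pays $6.70 × 670 = $4489.00
Total = $10229.00

Total revenue: $10229.00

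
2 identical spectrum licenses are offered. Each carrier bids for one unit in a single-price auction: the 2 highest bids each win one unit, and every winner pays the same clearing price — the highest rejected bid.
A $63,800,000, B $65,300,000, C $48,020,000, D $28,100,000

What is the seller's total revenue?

Total revenue: $96,040,000

Ordering the bids: 65,300,000 (B), 63,800,000 (A), 48,020,000 (C), 28,100,000 (D)
Winners (2 units): B, A.
Clearing price = highest rejected bid = $48,020,000.
Total revenue = 2 × $48,020,000 = $96,040,000.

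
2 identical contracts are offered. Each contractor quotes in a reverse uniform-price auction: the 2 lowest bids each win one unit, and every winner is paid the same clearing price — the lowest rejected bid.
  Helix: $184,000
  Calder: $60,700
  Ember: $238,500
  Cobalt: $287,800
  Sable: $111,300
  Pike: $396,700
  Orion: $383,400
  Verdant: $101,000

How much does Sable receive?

Bids ranked low→high: 60,700 (Calder), 101,000 (Verdant), 111,300 (Sable), 184,000 (Helix), …
Winners (2 units): Calder, Verdant.
First losing bid is Sable's $111,300, which sets the uniform price.
Sable does not win → is paid $0.

Sable is paid $0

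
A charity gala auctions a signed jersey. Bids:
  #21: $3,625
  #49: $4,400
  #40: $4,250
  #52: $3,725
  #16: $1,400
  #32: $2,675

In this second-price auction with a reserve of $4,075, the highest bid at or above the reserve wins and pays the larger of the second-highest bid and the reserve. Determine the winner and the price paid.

Sorting bids: 4,400 (#49) > 4,250 (#40) > 3,725 (#52) > 3,625 (#21) > 2,675 (#32) > 1,400 (#16)
#49 has the top bid at or above the reserve ($4,400).
max(second-highest $4,250, reserve $4,075) = $4,250; the reserve does not bind.

#49 pays $4,250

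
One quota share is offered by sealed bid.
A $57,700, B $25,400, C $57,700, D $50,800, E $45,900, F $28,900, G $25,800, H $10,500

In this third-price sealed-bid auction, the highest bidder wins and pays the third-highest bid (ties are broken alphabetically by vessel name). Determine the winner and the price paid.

Bids in order: 57,700 (A) > 57,700 (C) > 50,800 (D) > 45,900 (E) > 28,900 (F) > 25,800 (G) > …
A and C tie at $57,700; tie-break gives it to A.
A is highest; pays the third-highest bid, $50,800.

A pays $50,800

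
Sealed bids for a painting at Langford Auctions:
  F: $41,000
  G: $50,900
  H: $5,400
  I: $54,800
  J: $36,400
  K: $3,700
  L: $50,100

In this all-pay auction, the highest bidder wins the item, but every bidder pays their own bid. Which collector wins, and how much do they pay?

Bids ranked: 54,800 (I) > 50,900 (G) > 50,100 (L) > 41,000 (F) > 36,400 (J) > 5,400 (H) > …
I is highest and takes the item; every bidder forfeits their bid.

I pays $54,800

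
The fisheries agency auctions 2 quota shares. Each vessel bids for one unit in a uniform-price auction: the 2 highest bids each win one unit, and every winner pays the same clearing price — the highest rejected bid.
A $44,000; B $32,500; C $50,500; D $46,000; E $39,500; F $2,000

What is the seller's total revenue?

Total revenue: $88,000

Ordering the bids: 50,500 (C), 46,000 (D), 44,000 (A), 39,500 (E), …
The 2 highest are C, D.
First losing bid is A's $44,000, which sets the uniform price.
Total revenue = 2 × $44,000 = $88,000.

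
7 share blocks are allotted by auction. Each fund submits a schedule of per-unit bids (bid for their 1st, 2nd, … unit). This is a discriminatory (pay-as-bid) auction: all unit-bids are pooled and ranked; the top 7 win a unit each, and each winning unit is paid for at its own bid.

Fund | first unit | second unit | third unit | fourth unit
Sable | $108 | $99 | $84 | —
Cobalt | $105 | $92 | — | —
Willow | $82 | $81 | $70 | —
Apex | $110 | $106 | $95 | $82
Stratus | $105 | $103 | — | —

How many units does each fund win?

Pooled unit-bids ranked (top 7): 110 (Apex-1), 108 (Sable-1), 106 (Apex-2), 105 (Cobalt-1), 105 (Stratus-1), 103 (Stratus-2), 99 (Sable-2)
Next rejected bid: $95 (not a price — pay-as-bid).
Allocation: Apex 2, Cobalt 1, Sable 2, Stratus 2.

Apex 2, Cobalt 1, Sable 2, Stratus 2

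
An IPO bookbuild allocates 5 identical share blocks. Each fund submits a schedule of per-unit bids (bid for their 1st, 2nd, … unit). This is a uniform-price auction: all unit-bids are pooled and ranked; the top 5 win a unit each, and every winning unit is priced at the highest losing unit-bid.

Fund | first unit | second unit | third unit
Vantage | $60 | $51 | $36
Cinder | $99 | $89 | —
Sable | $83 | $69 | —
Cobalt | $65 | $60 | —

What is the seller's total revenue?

All unit-bids, highest first — top 5: 99 (Cinder-1), 89 (Cinder-2), 83 (Sable-1), 69 (Sable-2), 65 (Cobalt-1)
First bid not allocated: $60.
Allocation: Cinder 2, Cobalt 1, Sable 2. Every unit priced at $60.
Revenue = 5 × 60 = $300.

Total revenue: $300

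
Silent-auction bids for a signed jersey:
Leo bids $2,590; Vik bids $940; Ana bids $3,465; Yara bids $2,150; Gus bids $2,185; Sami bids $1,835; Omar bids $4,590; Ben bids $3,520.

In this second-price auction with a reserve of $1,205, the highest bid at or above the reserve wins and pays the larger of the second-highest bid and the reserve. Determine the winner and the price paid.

Omar pays $3,520

Bids ranked: 4,590 (Omar) > 3,520 (Ben) > 3,465 (Ana) > 2,590 (Leo) > 2,185 (Gus) > 2,150 (Yara) > …
Omar has the top bid at or above the reserve ($4,590).
Second-highest bid $3,520 exceeds the reserve $1,205 → payment $3,520.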